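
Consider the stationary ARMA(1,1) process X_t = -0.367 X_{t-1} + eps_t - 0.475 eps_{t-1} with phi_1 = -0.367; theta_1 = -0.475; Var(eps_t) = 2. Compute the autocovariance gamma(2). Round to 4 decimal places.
\gamma(2) = 0.8387

Multiply the model equation by X_{t-k} and take expectations. With theta_0 = psi_0 = 1 and psi_j the MA(infinity) weights, this gives
  gamma(k) - sum_i phi_i gamma(k-i) = c_k,
  c_k = sigma^2 * sum_{j=k..q} theta_j psi_{j-k}   (c_k = 0 for k > q),
using gamma(-m) = gamma(m).
psi-weights needed (psi_j = theta_j + sum_i phi_i psi_{j-i}):
  psi_1 = theta_1 + phi_1 = -0.475 + (-0.367) = -0.842
Right-hand sides:
  c_0 = sigma^2 (1 + theta_1 psi_1) = 2 * (1 + (-0.475)(-0.842)) = 2 * 1.39995 = 2.7999
  c_1 = sigma^2 theta_1 = 2 * (-0.475) = -0.95
  c_2 = 0
Equations for k = 0 and k = 1 (AR order 1):
  gamma(0) = phi_1 gamma(1) + c_0
  gamma(1) = phi_1 gamma(0) + c_1
Substituting the second into the first: gamma(0) (1 - phi_1^2) = c_0 + phi_1 c_1, so
  gamma(0) = (c_0 + phi_1 c_1) / (1 - phi_1^2) = (2.7999 + (-0.367)(-0.95)) / (1 - (-0.367)^2) = 3.14855 / 0.865311 = 3.638634.
  gamma(1) = phi_1 gamma(0) + c_1 = (-0.367)(3.638634) + (-0.95) = -2.285379.
For k = 2 (> q): gamma(2) = phi_1 gamma(1) = (-0.367)(-2.285379) = 0.838734.
Therefore gamma(2) = 0.8387 (to 4 decimal places).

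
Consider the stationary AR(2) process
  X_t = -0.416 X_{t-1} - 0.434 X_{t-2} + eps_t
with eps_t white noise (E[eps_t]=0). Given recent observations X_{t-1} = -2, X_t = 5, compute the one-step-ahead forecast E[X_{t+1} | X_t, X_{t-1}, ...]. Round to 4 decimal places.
E[X_{t+1} \mid \mathcal F_t] = -1.2120

For an AR(p) model X_t = c + sum_i phi_i X_{t-i} + eps_t, the
one-step-ahead conditional mean is
  E[X_{t+1} | X_t, ...] = c + sum_i phi_i X_{t+1-i}.
Substitute known values:
  E[X_{t+1} | ...] = (-0.416) * (5) + (-0.434) * (-2)
                   = -1.2120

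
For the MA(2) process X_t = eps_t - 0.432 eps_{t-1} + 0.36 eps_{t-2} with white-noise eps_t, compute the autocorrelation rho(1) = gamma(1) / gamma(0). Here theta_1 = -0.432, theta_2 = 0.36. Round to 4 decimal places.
\rho(1) = -0.4464

For an MA(q) process with theta_0 = 1, the autocovariance is
  gamma(k) = sigma^2 * sum_{i=0..q-k} theta_i * theta_{i+k},
and rho(k) = gamma(k) / gamma(0). Sigma^2 cancels.
  numerator   = (1)*(-0.432) + (-0.432)*(0.36) = -0.58752.
  denominator = (1)^2 + (-0.432)^2 + (0.36)^2 = 1.316224.
  rho(1) = -0.58752 / 1.316224 = -0.4464.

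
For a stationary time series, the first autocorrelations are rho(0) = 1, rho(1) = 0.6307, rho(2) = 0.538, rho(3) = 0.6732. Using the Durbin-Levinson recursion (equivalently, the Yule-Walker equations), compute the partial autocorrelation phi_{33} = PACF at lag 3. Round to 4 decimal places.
\phi_{33} = 0.4671

The PACF at lag k is phi_{kk}, the last component of the solution
to the Yule-Walker system G_k phi = r_k where
  (G_k)_{ij} = rho(|i - j|), (r_k)_i = rho(i), i,j = 1..k.
Equivalently, Durbin-Levinson gives phi_{kk} iteratively:
  phi_{11} = rho(1)
  phi_{kk} = [rho(k) - sum_{j=1..k-1} phi_{k-1,j} rho(k-j)]
            / [1 - sum_{j=1..k-1} phi_{k-1,j} rho(j)],
  phi_{k,j} = phi_{k-1,j} - phi_{kk} phi_{k-1,k-j},  j = 1..k-1.
Step k = 1:
  phi_11 = rho(1) = 0.6307.
Step k = 2:
  phi_22 = [rho(2) - phi_11 rho(1)] / [1 - phi_11 rho(1)] = [0.538 - (0.6307)(0.6307)] / [1 - (0.6307)(0.6307)]
         = 0.14021751 / 0.60221751 = 0.232835.
  Update: phi_21 = phi_11 - phi_22 phi_11 = 0.6307 - (0.232835)(0.6307) = 0.483851.
Step k = 3:
  phi_33 = [rho(3) - phi_21 rho(2) - phi_22 rho(1)] / [1 - phi_21 rho(1) - phi_22 rho(2)]
    numerator   = 0.6732 - (0.483851)(0.538) - (0.232835)(0.6307) = 0.26603905
    denominator = 1 - (0.483851)(0.6307) - (0.232835)(0.538) = 0.56956992
  phi_33 = 0.26603905 / 0.56956992 = 0.4671.
Therefore phi_{33} = 0.4671.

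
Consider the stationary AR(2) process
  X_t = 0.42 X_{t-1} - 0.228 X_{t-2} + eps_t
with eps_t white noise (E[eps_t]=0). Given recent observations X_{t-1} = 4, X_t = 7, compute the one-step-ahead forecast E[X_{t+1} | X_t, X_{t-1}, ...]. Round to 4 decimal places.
E[X_{t+1} \mid \mathcal F_t] = 2.0280

For an AR(p) model X_t = c + sum_i phi_i X_{t-i} + eps_t, the
one-step-ahead conditional mean is
  E[X_{t+1} | X_t, ...] = c + sum_i phi_i X_{t+1-i}.
Substitute known values:
  E[X_{t+1} | ...] = (0.42) * (7) + (-0.228) * (4)
                   = 2.0280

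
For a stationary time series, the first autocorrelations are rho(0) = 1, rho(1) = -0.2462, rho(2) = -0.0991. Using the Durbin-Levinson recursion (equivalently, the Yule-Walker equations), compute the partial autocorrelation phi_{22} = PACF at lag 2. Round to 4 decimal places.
\phi_{22} = -0.1700

The PACF at lag k is phi_{kk}, the last component of the solution
to the Yule-Walker system G_k phi = r_k where
  (G_k)_{ij} = rho(|i - j|), (r_k)_i = rho(i), i,j = 1..k.
Equivalently, Durbin-Levinson gives phi_{kk} iteratively:
  phi_{11} = rho(1)
  phi_{kk} = [rho(k) - sum_{j=1..k-1} phi_{k-1,j} rho(k-j)]
            / [1 - sum_{j=1..k-1} phi_{k-1,j} rho(j)],
  phi_{k,j} = phi_{k-1,j} - phi_{kk} phi_{k-1,k-j},  j = 1..k-1.
Step k = 1:
  phi_11 = rho(1) = -0.2462.
Step k = 2:
  phi_22 = [rho(2) - phi_11 rho(1)] / [1 - phi_11 rho(1)] = [-0.0991 - (-0.2462)(-0.2462)] / [1 - (-0.2462)(-0.2462)]
         = -0.15971444 / 0.93938556 = -0.17.
Therefore phi_{22} = -0.1700.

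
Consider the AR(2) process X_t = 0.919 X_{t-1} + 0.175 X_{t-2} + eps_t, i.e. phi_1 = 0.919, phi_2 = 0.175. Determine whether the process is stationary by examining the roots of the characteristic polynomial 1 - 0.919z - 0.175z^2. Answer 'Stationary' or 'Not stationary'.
\text{Not stationary}

The AR(p) characteristic polynomial is P(z) = 1 - 0.919z - 0.175z^2.
Stationarity requires all roots to lie outside the unit circle, i.e. |z| > 1 for every root.
Set 1 + (-0.919) z + (-0.175) z^2 = 0, i.e. a z^2 + b z + c = 0 with a = -0.175, b = -0.919, c = 1.
Discriminant D = b^2 - 4ac = (-0.919)^2 - 4*(-0.175)*1 = 0.844561 - (-0.7) = 1.544561.
D >= 0, so the roots are real: z = (-b +/- sqrt(D)) / (2a) = (0.919 +/- 1.242804) / (-0.35).
  z_1 = (0.919 + 1.242804) / (-0.35) = -6.1766,   |z_1| = 6.1766.
  z_2 = (0.919 - 1.242804) / (-0.35) = 0.9252,   |z_2| = 0.9252.
Moduli of all roots: 6.1766, 0.9252.
All moduli strictly greater than 1? No.
Verdict: Not stationary.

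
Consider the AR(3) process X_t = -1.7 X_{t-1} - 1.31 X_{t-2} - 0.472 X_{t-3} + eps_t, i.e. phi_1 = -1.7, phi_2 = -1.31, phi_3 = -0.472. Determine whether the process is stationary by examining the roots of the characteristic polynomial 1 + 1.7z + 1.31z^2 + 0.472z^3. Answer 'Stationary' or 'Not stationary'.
\text{Stationary}

The AR(p) characteristic polynomial is P(z) = 1 + 1.7z + 1.31z^2 + 0.472z^3.
Stationarity requires all roots to lie outside the unit circle, i.e. |z| > 1 for every root.
Degree 3: look for a simple real root z0 first, then factor out (1 - z/z0) and solve the remaining quadratic.
Testing z0 = -1.25: P(-1.25) = 1 + (1.7)(-1.25) + (1.31)(-1.25)^2 + (0.472)(-1.25)^3
  = 1 + (-2.125) + (2.046875) + (-0.921875) = 0.  So z_0 = -1.25 is a root, |z_0| = 1.25.
Divide out the factor (1 + 0.8 z) = (1 - z/z0) (since 1/z0 = -0.8):
  P(z) = (1 + 0.8 z)(1 + (0.9) z + (0.59) z^2)
  [check: z-coef 0.9 - (-0.8) = 1.7; z^2-coef 0.59 - (-0.8)(0.9) = 1.31; z^3-coef -(-0.8)(0.59) = 0.472.]
Remaining roots from the quadratic factor 1 + (0.9) z + (0.59) z^2:
  Set 1 + (0.9) z + (0.59) z^2 = 0, i.e. a z^2 + b z + c = 0 with a = 0.59, b = 0.9, c = 1.
  Discriminant D = b^2 - 4ac = (0.9)^2 - 4*(0.59)*1 = 0.81 - (2.36) = -1.55.
  D < 0, so the roots are the complex-conjugate pair z = (-b +/- i sqrt(-D)) / (2a) = -0.7627 +/- 1.0551i.
  For a conjugate pair |z|^2 = z * conj(z) = (product of roots) = c/a = 1/(0.59) = 1.694915, so |z| = sqrt(1.694915) = 1.3019 for both roots.
Moduli of all roots: 1.2500, 1.3019, 1.3019.
All moduli strictly greater than 1? Yes.
Verdict: Stationary.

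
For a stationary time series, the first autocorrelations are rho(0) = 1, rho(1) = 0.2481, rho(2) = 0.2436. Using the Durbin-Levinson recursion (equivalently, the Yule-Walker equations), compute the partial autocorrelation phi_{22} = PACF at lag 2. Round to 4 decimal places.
\phi_{22} = 0.1940

The PACF at lag k is phi_{kk}, the last component of the solution
to the Yule-Walker system G_k phi = r_k where
  (G_k)_{ij} = rho(|i - j|), (r_k)_i = rho(i), i,j = 1..k.
Equivalently, Durbin-Levinson gives phi_{kk} iteratively:
  phi_{11} = rho(1)
  phi_{kk} = [rho(k) - sum_{j=1..k-1} phi_{k-1,j} rho(k-j)]
            / [1 - sum_{j=1..k-1} phi_{k-1,j} rho(j)],
  phi_{k,j} = phi_{k-1,j} - phi_{kk} phi_{k-1,k-j},  j = 1..k-1.
Step k = 1:
  phi_11 = rho(1) = 0.2481.
Step k = 2:
  phi_22 = [rho(2) - phi_11 rho(1)] / [1 - phi_11 rho(1)] = [0.2436 - (0.2481)(0.2481)] / [1 - (0.2481)(0.2481)]
         = 0.18204639 / 0.93844639 = 0.194.
Therefore phi_{22} = 0.1940.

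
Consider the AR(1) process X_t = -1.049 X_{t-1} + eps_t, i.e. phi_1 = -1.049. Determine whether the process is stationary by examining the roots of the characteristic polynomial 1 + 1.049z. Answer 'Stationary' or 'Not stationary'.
\text{Not stationary}

The AR(p) characteristic polynomial is P(z) = 1 + 1.049z.
Stationarity requires all roots to lie outside the unit circle, i.e. |z| > 1 for every root.
This is linear in z: 1 + (1.049) z = 0  =>  z = -1/(1.049) = -0.953289,  |z| = 0.953289.
Moduli of all roots: 0.9533.
All moduli strictly greater than 1? No.
Verdict: Not stationary.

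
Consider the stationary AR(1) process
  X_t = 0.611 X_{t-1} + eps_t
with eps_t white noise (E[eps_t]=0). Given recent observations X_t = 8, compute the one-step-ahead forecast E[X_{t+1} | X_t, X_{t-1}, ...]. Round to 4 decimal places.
E[X_{t+1} \mid \mathcal F_t] = 4.8880

For an AR(p) model X_t = c + sum_i phi_i X_{t-i} + eps_t, the
one-step-ahead conditional mean is
  E[X_{t+1} | X_t, ...] = c + sum_i phi_i X_{t+1-i}.
Substitute known values:
  E[X_{t+1} | ...] = (0.611) * (8)
                   = 4.8880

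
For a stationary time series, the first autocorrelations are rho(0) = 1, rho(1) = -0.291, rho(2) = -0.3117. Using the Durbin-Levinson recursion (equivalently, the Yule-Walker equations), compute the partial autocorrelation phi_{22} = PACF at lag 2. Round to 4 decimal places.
\phi_{22} = -0.4331

The PACF at lag k is phi_{kk}, the last component of the solution
to the Yule-Walker system G_k phi = r_k where
  (G_k)_{ij} = rho(|i - j|), (r_k)_i = rho(i), i,j = 1..k.
Equivalently, Durbin-Levinson gives phi_{kk} iteratively:
  phi_{11} = rho(1)
  phi_{kk} = [rho(k) - sum_{j=1..k-1} phi_{k-1,j} rho(k-j)]
            / [1 - sum_{j=1..k-1} phi_{k-1,j} rho(j)],
  phi_{k,j} = phi_{k-1,j} - phi_{kk} phi_{k-1,k-j},  j = 1..k-1.
Step k = 1:
  phi_11 = rho(1) = -0.291.
Step k = 2:
  phi_22 = [rho(2) - phi_11 rho(1)] / [1 - phi_11 rho(1)] = [-0.3117 - (-0.291)(-0.291)] / [1 - (-0.291)(-0.291)]
         = -0.396381 / 0.915319 = -0.4331.
Therefore phi_{22} = -0.4331.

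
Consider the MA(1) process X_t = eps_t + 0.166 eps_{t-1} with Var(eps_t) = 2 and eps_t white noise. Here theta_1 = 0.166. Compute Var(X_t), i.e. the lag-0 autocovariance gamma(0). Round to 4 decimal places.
\gamma(0) = 2.0551

For an MA(q) process X_t = eps_t + sum_i theta_i eps_{t-i} with
Var(eps_t) = sigma^2, the variance is
  gamma(0) = sigma^2 * (1 + sum_i theta_i^2).
  sum_i theta_i^2 = (0.166)^2 = 0.027556.
  gamma(0) = 2 * (1 + 0.027556) = 2 * 1.027556 = 2.055112, which rounds to 2.0551.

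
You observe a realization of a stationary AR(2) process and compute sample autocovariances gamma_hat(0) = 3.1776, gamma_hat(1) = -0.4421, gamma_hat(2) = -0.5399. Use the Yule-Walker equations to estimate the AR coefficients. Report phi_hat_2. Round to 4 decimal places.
\hat\phi_{2} = -0.1930

The Yule-Walker equations for an AR(p) process read, in matrix form,
  Gamma_p phi = r_p,   with   (Gamma_p)_{ij} = gamma(|i - j|),
                       (r_p)_i = gamma(i),   i,j = 1..p.
Substitute the sample gammas (Toeplitz matrix and right-hand side of size 2):
  Gamma_p = [[3.1776, -0.4421], [-0.4421, 3.1776]]
  r_p     = [-0.4421, -0.5399]
Written out:
  3.1776 phi_1 - 0.4421 phi_2 = -0.4421
  -0.4421 phi_1 + 3.1776 phi_2 = -0.5399
Solve by Cramer's rule:
  det = gamma(0)^2 - gamma(1)^2 = (3.1776)^2 - (-0.4421)^2 = 10.09714176 - 0.19545241 = 9.90168935
  phi_hat_1 = [gamma(1) gamma(0) - gamma(1) gamma(2)] / det = [(-0.4421)(3.1776) - (-0.4421)(-0.5399)] / 9.90168935 = -1.64350675 / 9.90168935 = -0.166
  phi_hat_2 = [gamma(0) gamma(2) - gamma(1)^2] / det = [(3.1776)(-0.5399) - (-0.4421)^2] / 9.90168935 = -1.91103865 / 9.90168935 = -0.193
So phi_hat = [-0.1660, -0.1930].
Therefore phi_hat_2 = -0.1930.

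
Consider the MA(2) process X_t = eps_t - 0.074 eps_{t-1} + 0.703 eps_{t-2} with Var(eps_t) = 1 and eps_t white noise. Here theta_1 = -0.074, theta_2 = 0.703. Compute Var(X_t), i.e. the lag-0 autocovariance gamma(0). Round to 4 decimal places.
\gamma(0) = 1.4997

For an MA(q) process X_t = eps_t + sum_i theta_i eps_{t-i} with
Var(eps_t) = sigma^2, the variance is
  gamma(0) = sigma^2 * (1 + sum_i theta_i^2).
  sum_i theta_i^2 = (-0.074)^2 + (0.703)^2 = 0.005476 + 0.494209 = 0.499685.
  gamma(0) = 1 * (1 + 0.499685) = 1 * 1.499685 = 1.499685, which rounds to 1.4997.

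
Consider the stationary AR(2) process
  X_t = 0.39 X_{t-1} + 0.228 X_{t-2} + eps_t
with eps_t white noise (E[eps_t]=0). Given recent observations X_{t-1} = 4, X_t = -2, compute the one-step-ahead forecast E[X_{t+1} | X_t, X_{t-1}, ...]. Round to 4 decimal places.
E[X_{t+1} \mid \mathcal F_t] = 0.1320

For an AR(p) model X_t = c + sum_i phi_i X_{t-i} + eps_t, the
one-step-ahead conditional mean is
  E[X_{t+1} | X_t, ...] = c + sum_i phi_i X_{t+1-i}.
Substitute known values:
  E[X_{t+1} | ...] = (0.39) * (-2) + (0.228) * (4)
                   = 0.1320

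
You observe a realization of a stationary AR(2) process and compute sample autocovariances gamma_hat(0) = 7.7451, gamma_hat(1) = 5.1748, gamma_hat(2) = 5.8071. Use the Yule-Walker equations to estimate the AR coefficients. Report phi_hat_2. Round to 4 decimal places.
\hat\phi_{2} = 0.5480

The Yule-Walker equations for an AR(p) process read, in matrix form,
  Gamma_p phi = r_p,   with   (Gamma_p)_{ij} = gamma(|i - j|),
                       (r_p)_i = gamma(i),   i,j = 1..p.
Substitute the sample gammas (Toeplitz matrix and right-hand side of size 2):
  Gamma_p = [[7.7451, 5.1748], [5.1748, 7.7451]]
  r_p     = [5.1748, 5.8071]
Written out:
  7.7451 phi_1 + 5.1748 phi_2 = 5.1748
  5.1748 phi_1 + 7.7451 phi_2 = 5.8071
Solve by Cramer's rule:
  det = gamma(0)^2 - gamma(1)^2 = (7.7451)^2 - (5.1748)^2 = 59.98657401 - 26.77855504 = 33.20801897
  phi_hat_1 = [gamma(1) gamma(0) - gamma(1) gamma(2)] / det = [(5.1748)(7.7451) - (5.1748)(5.8071)] / 33.20801897 = 10.0287624 / 33.20801897 = 0.302
  phi_hat_2 = [gamma(0) gamma(2) - gamma(1)^2] / det = [(7.7451)(5.8071) - (5.1748)^2] / 33.20801897 = 18.19801517 / 33.20801897 = 0.548
So phi_hat = [0.3020, 0.5480].
Therefore phi_hat_2 = 0.5480.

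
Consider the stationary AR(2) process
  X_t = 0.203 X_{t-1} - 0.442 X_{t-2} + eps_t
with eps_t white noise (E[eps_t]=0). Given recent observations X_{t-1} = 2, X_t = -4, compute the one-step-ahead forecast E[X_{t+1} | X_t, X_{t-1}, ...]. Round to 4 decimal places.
E[X_{t+1} \mid \mathcal F_t] = -1.6960

For an AR(p) model X_t = c + sum_i phi_i X_{t-i} + eps_t, the
one-step-ahead conditional mean is
  E[X_{t+1} | X_t, ...] = c + sum_i phi_i X_{t+1-i}.
Substitute known values:
  E[X_{t+1} | ...] = (0.203) * (-4) + (-0.442) * (2)
                   = -1.6960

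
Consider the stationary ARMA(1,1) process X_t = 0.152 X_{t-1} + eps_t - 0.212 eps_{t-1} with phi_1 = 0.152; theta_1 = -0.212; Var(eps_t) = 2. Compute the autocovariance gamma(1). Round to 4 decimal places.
\gamma(1) = -0.1189

Multiply the model equation by X_{t-k} and take expectations. With theta_0 = psi_0 = 1 and psi_j the MA(infinity) weights, this gives
  gamma(k) - sum_i phi_i gamma(k-i) = c_k,
  c_k = sigma^2 * sum_{j=k..q} theta_j psi_{j-k}   (c_k = 0 for k > q),
using gamma(-m) = gamma(m).
psi-weights needed (psi_j = theta_j + sum_i phi_i psi_{j-i}):
  psi_1 = theta_1 + phi_1 = -0.212 + (0.152) = -0.06
Right-hand sides:
  c_0 = sigma^2 (1 + theta_1 psi_1) = 2 * (1 + (-0.212)(-0.06)) = 2 * 1.01272 = 2.02544
  c_1 = sigma^2 theta_1 = 2 * (-0.212) = -0.424
  c_2 = 0
Equations for k = 0 and k = 1 (AR order 1):
  gamma(0) = phi_1 gamma(1) + c_0
  gamma(1) = phi_1 gamma(0) + c_1
Substituting the second into the first: gamma(0) (1 - phi_1^2) = c_0 + phi_1 c_1, so
  gamma(0) = (c_0 + phi_1 c_1) / (1 - phi_1^2) = (2.02544 + (0.152)(-0.424)) / (1 - (0.152)^2) = 1.960992 / 0.976896 = 2.00737.
  gamma(1) = phi_1 gamma(0) + c_1 = (0.152)(2.00737) + (-0.424) = -0.11888.
Therefore gamma(1) = -0.1189 (to 4 decimal places).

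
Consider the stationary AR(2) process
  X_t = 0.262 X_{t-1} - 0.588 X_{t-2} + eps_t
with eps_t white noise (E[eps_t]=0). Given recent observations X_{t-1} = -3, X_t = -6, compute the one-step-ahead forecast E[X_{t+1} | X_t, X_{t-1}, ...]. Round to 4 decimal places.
E[X_{t+1} \mid \mathcal F_t] = 0.1920

For an AR(p) model X_t = c + sum_i phi_i X_{t-i} + eps_t, the
one-step-ahead conditional mean is
  E[X_{t+1} | X_t, ...] = c + sum_i phi_i X_{t+1-i}.
Substitute known values:
  E[X_{t+1} | ...] = (0.262) * (-6) + (-0.588) * (-3)
                   = 0.1920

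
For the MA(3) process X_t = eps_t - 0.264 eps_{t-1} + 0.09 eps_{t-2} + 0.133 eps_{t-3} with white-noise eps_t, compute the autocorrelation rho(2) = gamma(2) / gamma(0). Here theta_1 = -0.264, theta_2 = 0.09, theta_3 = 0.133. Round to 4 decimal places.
\rho(2) = 0.0501

For an MA(q) process with theta_0 = 1, the autocovariance is
  gamma(k) = sigma^2 * sum_{i=0..q-k} theta_i * theta_{i+k},
and rho(k) = gamma(k) / gamma(0). Sigma^2 cancels.
  numerator   = (1)*(0.09) + (-0.264)*(0.133) = 0.054888.
  denominator = (1)^2 + (-0.264)^2 + (0.09)^2 + (0.133)^2 = 1.095485.
  rho(2) = 0.054888 / 1.095485 = 0.0501.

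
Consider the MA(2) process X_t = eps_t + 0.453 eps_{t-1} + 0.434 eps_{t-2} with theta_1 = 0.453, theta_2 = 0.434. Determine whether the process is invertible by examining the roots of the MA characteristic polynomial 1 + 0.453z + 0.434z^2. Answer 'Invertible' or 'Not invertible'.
\text{Invertible}

The MA(q) characteristic polynomial is P(z) = 1 + 0.453z + 0.434z^2.
Invertibility requires all roots to lie outside the unit circle, i.e. |z| > 1 for every root.
Set 1 + (0.453) z + (0.434) z^2 = 0, i.e. a z^2 + b z + c = 0 with a = 0.434, b = 0.453, c = 1.
Discriminant D = b^2 - 4ac = (0.453)^2 - 4*(0.434)*1 = 0.205209 - (1.736) = -1.530791.
D < 0, so the roots are the complex-conjugate pair z = (-b +/- i sqrt(-D)) / (2a) = -0.5219 +/- 1.4254i.
For a conjugate pair |z|^2 = z * conj(z) = (product of roots) = c/a = 1/(0.434) = 2.304147, so |z| = sqrt(2.304147) = 1.5179 for both roots.
Moduli of all roots: 1.5179, 1.5179.
All moduli strictly greater than 1? Yes.
Verdict: Invertible.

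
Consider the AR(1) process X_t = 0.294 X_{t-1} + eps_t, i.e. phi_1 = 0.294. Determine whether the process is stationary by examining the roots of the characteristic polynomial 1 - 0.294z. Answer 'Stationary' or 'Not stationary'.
\text{Stationary}

The AR(p) characteristic polynomial is P(z) = 1 - 0.294z.
Stationarity requires all roots to lie outside the unit circle, i.e. |z| > 1 for every root.
This is linear in z: 1 + (-0.294) z = 0  =>  z = -1/(-0.294) = 3.401361,  |z| = 3.401361.
Moduli of all roots: 3.4014.
All moduli strictly greater than 1? Yes.
Verdict: Stationary.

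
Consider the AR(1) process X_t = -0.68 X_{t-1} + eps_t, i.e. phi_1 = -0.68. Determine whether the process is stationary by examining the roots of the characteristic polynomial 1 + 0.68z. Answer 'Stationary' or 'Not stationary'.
\text{Stationary}

The AR(p) characteristic polynomial is P(z) = 1 + 0.68z.
Stationarity requires all roots to lie outside the unit circle, i.e. |z| > 1 for every root.
This is linear in z: 1 + (0.68) z = 0  =>  z = -1/(0.68) = -1.470588,  |z| = 1.470588.
Moduli of all roots: 1.4706.
All moduli strictly greater than 1? Yes.
Verdict: Stationary.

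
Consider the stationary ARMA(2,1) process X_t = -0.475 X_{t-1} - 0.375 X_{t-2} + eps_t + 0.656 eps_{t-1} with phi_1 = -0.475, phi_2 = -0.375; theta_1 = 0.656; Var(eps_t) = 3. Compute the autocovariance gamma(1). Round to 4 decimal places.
\gamma(1) = 0.0933

Multiply the model equation by X_{t-k} and take expectations. With theta_0 = psi_0 = 1 and psi_j the MA(infinity) weights, this gives
  gamma(k) - sum_i phi_i gamma(k-i) = c_k,
  c_k = sigma^2 * sum_{j=k..q} theta_j psi_{j-k}   (c_k = 0 for k > q),
using gamma(-m) = gamma(m).
psi-weights needed (psi_j = theta_j + sum_i phi_i psi_{j-i}):
  psi_1 = theta_1 + phi_1 = 0.656 + (-0.475) = 0.181
Right-hand sides:
  c_0 = sigma^2 (1 + theta_1 psi_1) = 3 * (1 + (0.656)(0.181)) = 3 * 1.118736 = 3.356208
  c_1 = sigma^2 theta_1 = 3 * (0.656) = 1.968
  c_2 = 0
Equations for k = 0, 1, 2 (AR order 2, c_2 = 0):
  (E0) gamma(0) = phi_1 gamma(1) + phi_2 gamma(2) + c_0
  (E1) gamma(1) = phi_1 gamma(0) + phi_2 gamma(1) + c_1
  (E2) gamma(2) = phi_1 gamma(1) + phi_2 gamma(0)
From (E1): gamma(1) = A gamma(0) + B with
  A = phi_1 / (1 - phi_2) = -0.475 / 1.375 = -0.345455,   B = c_1 / (1 - phi_2) = 1.968 / 1.375 = 1.431273.
Insert (E2) into (E0): gamma(0) (1 - phi_2^2) = phi_1 (1 + phi_2) gamma(1) + c_0.
  phi_1 (1 + phi_2) = (-0.475)(0.625) = -0.296875,   1 - phi_2^2 = 0.859375.
Replace gamma(1) by A gamma(0) + B and collect gamma(0):
  gamma(0) [0.859375 - (-0.296875)(-0.345455)] = (-0.296875)(1.431273) + 3.356208
  gamma(0) * 0.756818 = 2.931299
  gamma(0) = 2.931299 / 0.756818 = 3.873188.
  gamma(1) = A gamma(0) + B = (-0.345455)(3.873188) + (1.431273) = 0.093262.
Therefore gamma(1) = 0.0933 (to 4 decimal places).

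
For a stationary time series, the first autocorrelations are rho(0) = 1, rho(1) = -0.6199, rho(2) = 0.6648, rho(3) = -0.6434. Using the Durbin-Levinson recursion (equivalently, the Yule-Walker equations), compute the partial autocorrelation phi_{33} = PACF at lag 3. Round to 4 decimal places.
\phi_{33} = -0.2800

The PACF at lag k is phi_{kk}, the last component of the solution
to the Yule-Walker system G_k phi = r_k where
  (G_k)_{ij} = rho(|i - j|), (r_k)_i = rho(i), i,j = 1..k.
Equivalently, Durbin-Levinson gives phi_{kk} iteratively:
  phi_{11} = rho(1)
  phi_{kk} = [rho(k) - sum_{j=1..k-1} phi_{k-1,j} rho(k-j)]
            / [1 - sum_{j=1..k-1} phi_{k-1,j} rho(j)],
  phi_{k,j} = phi_{k-1,j} - phi_{kk} phi_{k-1,k-j},  j = 1..k-1.
Step k = 1:
  phi_11 = rho(1) = -0.6199.
Step k = 2:
  phi_22 = [rho(2) - phi_11 rho(1)] / [1 - phi_11 rho(1)] = [0.6648 - (-0.6199)(-0.6199)] / [1 - (-0.6199)(-0.6199)]
         = 0.28052399 / 0.61572399 = 0.4556.
  Update: phi_21 = phi_11 - phi_22 phi_11 = -0.6199 - (0.4556)(-0.6199) = -0.337473.
Step k = 3:
  phi_33 = [rho(3) - phi_21 rho(2) - phi_22 rho(1)] / [1 - phi_21 rho(1) - phi_22 rho(2)]
    numerator   = -0.6434 - (-0.337473)(0.6648) - (0.4556)(-0.6199) = -0.13662109
    denominator = 1 - (-0.337473)(-0.6199) - (0.4556)(0.6648) = 0.4879172
  phi_33 = -0.13662109 / 0.4879172 = -0.28.
Therefore phi_{33} = -0.2800.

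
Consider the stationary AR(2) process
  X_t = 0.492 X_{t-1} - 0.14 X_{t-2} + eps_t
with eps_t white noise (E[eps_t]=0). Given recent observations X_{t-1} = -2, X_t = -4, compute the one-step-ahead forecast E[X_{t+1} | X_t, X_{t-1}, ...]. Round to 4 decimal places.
E[X_{t+1} \mid \mathcal F_t] = -1.6880

For an AR(p) model X_t = c + sum_i phi_i X_{t-i} + eps_t, the
one-step-ahead conditional mean is
  E[X_{t+1} | X_t, ...] = c + sum_i phi_i X_{t+1-i}.
Substitute known values:
  E[X_{t+1} | ...] = (0.492) * (-4) + (-0.14) * (-2)
                   = -1.6880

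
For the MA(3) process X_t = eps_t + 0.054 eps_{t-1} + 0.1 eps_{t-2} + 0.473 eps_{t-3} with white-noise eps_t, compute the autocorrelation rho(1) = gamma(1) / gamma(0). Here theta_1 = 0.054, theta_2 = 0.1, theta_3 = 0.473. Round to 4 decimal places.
\rho(1) = 0.0863

For an MA(q) process with theta_0 = 1, the autocovariance is
  gamma(k) = sigma^2 * sum_{i=0..q-k} theta_i * theta_{i+k},
and rho(k) = gamma(k) / gamma(0). Sigma^2 cancels.
  numerator   = (1)*(0.054) + (0.054)*(0.1) + (0.1)*(0.473) = 0.1067.
  denominator = (1)^2 + (0.054)^2 + (0.1)^2 + (0.473)^2 = 1.236645.
  rho(1) = 0.1067 / 1.236645 = 0.0863.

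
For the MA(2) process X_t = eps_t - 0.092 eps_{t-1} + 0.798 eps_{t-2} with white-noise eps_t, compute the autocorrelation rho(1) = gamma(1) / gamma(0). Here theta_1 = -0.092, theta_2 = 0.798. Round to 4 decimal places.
\rho(1) = -0.1005

For an MA(q) process with theta_0 = 1, the autocovariance is
  gamma(k) = sigma^2 * sum_{i=0..q-k} theta_i * theta_{i+k},
and rho(k) = gamma(k) / gamma(0). Sigma^2 cancels.
  numerator   = (1)*(-0.092) + (-0.092)*(0.798) = -0.165416.
  denominator = (1)^2 + (-0.092)^2 + (0.798)^2 = 1.645268.
  rho(1) = -0.165416 / 1.645268 = -0.1005.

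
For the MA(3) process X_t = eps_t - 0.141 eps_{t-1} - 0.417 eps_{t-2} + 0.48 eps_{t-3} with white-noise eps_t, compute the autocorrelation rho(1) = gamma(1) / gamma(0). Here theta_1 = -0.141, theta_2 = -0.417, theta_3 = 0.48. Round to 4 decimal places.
\rho(1) = -0.1983

For an MA(q) process with theta_0 = 1, the autocovariance is
  gamma(k) = sigma^2 * sum_{i=0..q-k} theta_i * theta_{i+k},
and rho(k) = gamma(k) / gamma(0). Sigma^2 cancels.
  numerator   = (1)*(-0.141) + (-0.141)*(-0.417) + (-0.417)*(0.48) = -0.282363.
  denominator = (1)^2 + (-0.141)^2 + (-0.417)^2 + (0.48)^2 = 1.42417.
  rho(1) = -0.282363 / 1.42417 = -0.1983.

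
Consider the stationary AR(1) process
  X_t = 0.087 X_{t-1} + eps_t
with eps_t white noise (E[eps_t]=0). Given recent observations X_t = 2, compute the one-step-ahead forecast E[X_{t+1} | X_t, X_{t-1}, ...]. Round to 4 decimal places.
E[X_{t+1} \mid \mathcal F_t] = 0.1740

For an AR(p) model X_t = c + sum_i phi_i X_{t-i} + eps_t, the
one-step-ahead conditional mean is
  E[X_{t+1} | X_t, ...] = c + sum_i phi_i X_{t+1-i}.
Substitute known values:
  E[X_{t+1} | ...] = (0.087) * (2)
                   = 0.1740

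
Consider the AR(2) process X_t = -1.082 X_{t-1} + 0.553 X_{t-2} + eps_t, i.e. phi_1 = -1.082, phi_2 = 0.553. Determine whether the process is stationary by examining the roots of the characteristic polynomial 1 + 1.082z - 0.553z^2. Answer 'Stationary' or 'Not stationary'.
\text{Not stationary}

The AR(p) characteristic polynomial is P(z) = 1 + 1.082z - 0.553z^2.
Stationarity requires all roots to lie outside the unit circle, i.e. |z| > 1 for every root.
Set 1 + (1.082) z + (-0.553) z^2 = 0, i.e. a z^2 + b z + c = 0 with a = -0.553, b = 1.082, c = 1.
Discriminant D = b^2 - 4ac = (1.082)^2 - 4*(-0.553)*1 = 1.170724 - (-2.212) = 3.382724.
D >= 0, so the roots are real: z = (-b +/- sqrt(D)) / (2a) = (-1.082 +/- 1.839218) / (-1.106).
  z_1 = (-1.082 + 1.839218) / (-1.106) = -0.6846,   |z_1| = 0.6846.
  z_2 = (-1.082 - 1.839218) / (-1.106) = 2.6412,   |z_2| = 2.6412.
Moduli of all roots: 0.6846, 2.6412.
All moduli strictly greater than 1? No.
Verdict: Not stationary.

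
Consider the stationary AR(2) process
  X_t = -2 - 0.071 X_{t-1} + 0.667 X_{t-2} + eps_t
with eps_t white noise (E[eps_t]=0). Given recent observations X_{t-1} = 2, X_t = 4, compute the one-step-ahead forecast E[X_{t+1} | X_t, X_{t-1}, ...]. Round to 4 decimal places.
E[X_{t+1} \mid \mathcal F_t] = -0.9500

For an AR(p) model X_t = c + sum_i phi_i X_{t-i} + eps_t, the
one-step-ahead conditional mean is
  E[X_{t+1} | X_t, ...] = c + sum_i phi_i X_{t+1-i}.
Substitute known values:
  E[X_{t+1} | ...] = -2 + (-0.071) * (4) + (0.667) * (2)
                   = -0.9500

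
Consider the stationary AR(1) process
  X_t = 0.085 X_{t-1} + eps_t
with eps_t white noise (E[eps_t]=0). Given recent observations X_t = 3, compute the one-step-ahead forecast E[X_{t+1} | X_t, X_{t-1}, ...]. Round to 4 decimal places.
E[X_{t+1} \mid \mathcal F_t] = 0.2550

For an AR(p) model X_t = c + sum_i phi_i X_{t-i} + eps_t, the
one-step-ahead conditional mean is
  E[X_{t+1} | X_t, ...] = c + sum_i phi_i X_{t+1-i}.
Substitute known values:
  E[X_{t+1} | ...] = (0.085) * (3)
                   = 0.2550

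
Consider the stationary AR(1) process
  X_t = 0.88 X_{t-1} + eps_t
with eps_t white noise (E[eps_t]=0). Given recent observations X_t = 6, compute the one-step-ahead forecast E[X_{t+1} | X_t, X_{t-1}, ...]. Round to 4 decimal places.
E[X_{t+1} \mid \mathcal F_t] = 5.2800

For an AR(p) model X_t = c + sum_i phi_i X_{t-i} + eps_t, the
one-step-ahead conditional mean is
  E[X_{t+1} | X_t, ...] = c + sum_i phi_i X_{t+1-i}.
Substitute known values:
  E[X_{t+1} | ...] = (0.88) * (6)
                   = 5.2800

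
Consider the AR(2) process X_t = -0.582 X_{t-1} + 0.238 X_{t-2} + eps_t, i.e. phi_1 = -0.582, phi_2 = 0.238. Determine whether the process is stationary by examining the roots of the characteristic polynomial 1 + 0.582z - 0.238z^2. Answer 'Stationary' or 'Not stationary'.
\text{Stationary}

The AR(p) characteristic polynomial is P(z) = 1 + 0.582z - 0.238z^2.
Stationarity requires all roots to lie outside the unit circle, i.e. |z| > 1 for every root.
Set 1 + (0.582) z + (-0.238) z^2 = 0, i.e. a z^2 + b z + c = 0 with a = -0.238, b = 0.582, c = 1.
Discriminant D = b^2 - 4ac = (0.582)^2 - 4*(-0.238)*1 = 0.338724 - (-0.952) = 1.290724.
D >= 0, so the roots are real: z = (-b +/- sqrt(D)) / (2a) = (-0.582 +/- 1.1361) / (-0.476).
  z_1 = (-0.582 + 1.1361) / (-0.476) = -1.1641,   |z_1| = 1.1641.
  z_2 = (-0.582 - 1.1361) / (-0.476) = 3.6095,   |z_2| = 3.6095.
Moduli of all roots: 1.1641, 3.6095.
All moduli strictly greater than 1? Yes.
Verdict: Stationary.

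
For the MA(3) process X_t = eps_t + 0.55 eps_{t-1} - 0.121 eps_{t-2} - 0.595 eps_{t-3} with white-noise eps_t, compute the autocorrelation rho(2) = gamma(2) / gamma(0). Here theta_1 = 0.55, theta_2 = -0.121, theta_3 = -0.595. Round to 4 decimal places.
\rho(2) = -0.2682

For an MA(q) process with theta_0 = 1, the autocovariance is
  gamma(k) = sigma^2 * sum_{i=0..q-k} theta_i * theta_{i+k},
and rho(k) = gamma(k) / gamma(0). Sigma^2 cancels.
  numerator   = (1)*(-0.121) + (0.55)*(-0.595) = -0.44825.
  denominator = (1)^2 + (0.55)^2 + (-0.121)^2 + (-0.595)^2 = 1.671166.
  rho(2) = -0.44825 / 1.671166 = -0.2682.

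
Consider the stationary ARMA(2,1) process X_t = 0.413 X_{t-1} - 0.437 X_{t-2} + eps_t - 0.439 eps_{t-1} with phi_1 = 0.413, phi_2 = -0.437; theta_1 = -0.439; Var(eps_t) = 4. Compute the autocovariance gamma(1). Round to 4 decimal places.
\gamma(1) = 0.2346

Multiply the model equation by X_{t-k} and take expectations. With theta_0 = psi_0 = 1 and psi_j the MA(infinity) weights, this gives
  gamma(k) - sum_i phi_i gamma(k-i) = c_k,
  c_k = sigma^2 * sum_{j=k..q} theta_j psi_{j-k}   (c_k = 0 for k > q),
using gamma(-m) = gamma(m).
psi-weights needed (psi_j = theta_j + sum_i phi_i psi_{j-i}):
  psi_1 = theta_1 + phi_1 = -0.439 + (0.413) = -0.026
Right-hand sides:
  c_0 = sigma^2 (1 + theta_1 psi_1) = 4 * (1 + (-0.439)(-0.026)) = 4 * 1.011414 = 4.045656
  c_1 = sigma^2 theta_1 = 4 * (-0.439) = -1.756
  c_2 = 0
Equations for k = 0, 1, 2 (AR order 2, c_2 = 0):
  (E0) gamma(0) = phi_1 gamma(1) + phi_2 gamma(2) + c_0
  (E1) gamma(1) = phi_1 gamma(0) + phi_2 gamma(1) + c_1
  (E2) gamma(2) = phi_1 gamma(1) + phi_2 gamma(0)
From (E1): gamma(1) = A gamma(0) + B with
  A = phi_1 / (1 - phi_2) = 0.413 / 1.437 = 0.287404,   B = c_1 / (1 - phi_2) = -1.756 / 1.437 = -1.22199.
Insert (E2) into (E0): gamma(0) (1 - phi_2^2) = phi_1 (1 + phi_2) gamma(1) + c_0.
  phi_1 (1 + phi_2) = (0.413)(0.563) = 0.232519,   1 - phi_2^2 = 0.809031.
Replace gamma(1) by A gamma(0) + B and collect gamma(0):
  gamma(0) [0.809031 - (0.232519)(0.287404)] = (0.232519)(-1.22199) + 4.045656
  gamma(0) * 0.742204 = 3.76152
  gamma(0) = 3.76152 / 0.742204 = 5.06804.
  gamma(1) = A gamma(0) + B = (0.287404)(5.06804) + (-1.22199) = 0.234586.
Therefore gamma(1) = 0.2346 (to 4 decimal places).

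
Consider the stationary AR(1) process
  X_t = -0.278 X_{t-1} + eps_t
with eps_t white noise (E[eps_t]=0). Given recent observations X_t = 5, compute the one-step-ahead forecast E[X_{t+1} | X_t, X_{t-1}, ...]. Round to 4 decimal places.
E[X_{t+1} \mid \mathcal F_t] = -1.3900

For an AR(p) model X_t = c + sum_i phi_i X_{t-i} + eps_t, the
one-step-ahead conditional mean is
  E[X_{t+1} | X_t, ...] = c + sum_i phi_i X_{t+1-i}.
Substitute known values:
  E[X_{t+1} | ...] = (-0.278) * (5)
                   = -1.3900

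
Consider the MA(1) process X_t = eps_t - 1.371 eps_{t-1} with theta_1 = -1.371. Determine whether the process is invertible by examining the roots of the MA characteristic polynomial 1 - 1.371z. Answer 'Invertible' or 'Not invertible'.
\text{Not invertible}

The MA(q) characteristic polynomial is P(z) = 1 - 1.371z.
Invertibility requires all roots to lie outside the unit circle, i.e. |z| > 1 for every root.
This is linear in z: 1 + (-1.371) z = 0  =>  z = -1/(-1.371) = 0.729395,  |z| = 0.729395.
Moduli of all roots: 0.7294.
All moduli strictly greater than 1? No.
Verdict: Not invertible.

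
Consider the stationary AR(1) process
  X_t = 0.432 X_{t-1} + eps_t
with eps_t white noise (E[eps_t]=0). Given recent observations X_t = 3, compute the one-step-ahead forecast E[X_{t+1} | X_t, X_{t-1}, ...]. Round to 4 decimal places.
E[X_{t+1} \mid \mathcal F_t] = 1.2960

For an AR(p) model X_t = c + sum_i phi_i X_{t-i} + eps_t, the
one-step-ahead conditional mean is
  E[X_{t+1} | X_t, ...] = c + sum_i phi_i X_{t+1-i}.
Substitute known values:
  E[X_{t+1} | ...] = (0.432) * (3)
                   = 1.2960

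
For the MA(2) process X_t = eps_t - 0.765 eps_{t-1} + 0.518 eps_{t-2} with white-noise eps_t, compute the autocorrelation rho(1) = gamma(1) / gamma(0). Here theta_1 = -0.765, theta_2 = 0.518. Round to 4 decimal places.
\rho(1) = -0.6265

For an MA(q) process with theta_0 = 1, the autocovariance is
  gamma(k) = sigma^2 * sum_{i=0..q-k} theta_i * theta_{i+k},
and rho(k) = gamma(k) / gamma(0). Sigma^2 cancels.
  numerator   = (1)*(-0.765) + (-0.765)*(0.518) = -1.16127.
  denominator = (1)^2 + (-0.765)^2 + (0.518)^2 = 1.853549.
  rho(1) = -1.16127 / 1.853549 = -0.6265.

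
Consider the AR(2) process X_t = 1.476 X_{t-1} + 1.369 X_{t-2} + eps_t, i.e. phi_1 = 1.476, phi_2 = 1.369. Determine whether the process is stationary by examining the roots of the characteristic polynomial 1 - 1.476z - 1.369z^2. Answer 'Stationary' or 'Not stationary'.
\text{Not stationary}

The AR(p) characteristic polynomial is P(z) = 1 - 1.476z - 1.369z^2.
Stationarity requires all roots to lie outside the unit circle, i.e. |z| > 1 for every root.
Set 1 + (-1.476) z + (-1.369) z^2 = 0, i.e. a z^2 + b z + c = 0 with a = -1.369, b = -1.476, c = 1.
Discriminant D = b^2 - 4ac = (-1.476)^2 - 4*(-1.369)*1 = 2.178576 - (-5.476) = 7.654576.
D >= 0, so the roots are real: z = (-b +/- sqrt(D)) / (2a) = (1.476 +/- 2.76669) / (-2.738).
  z_1 = (1.476 + 2.76669) / (-2.738) = -1.5496,   |z_1| = 1.5496.
  z_2 = (1.476 - 2.76669) / (-2.738) = 0.4714,   |z_2| = 0.4714.
Moduli of all roots: 1.5496, 0.4714.
All moduli strictly greater than 1? No.
Verdict: Not stationary.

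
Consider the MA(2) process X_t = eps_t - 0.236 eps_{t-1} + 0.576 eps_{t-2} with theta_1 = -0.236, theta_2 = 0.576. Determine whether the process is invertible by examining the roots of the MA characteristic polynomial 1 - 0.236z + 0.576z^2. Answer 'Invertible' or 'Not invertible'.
\text{Invertible}

The MA(q) characteristic polynomial is P(z) = 1 - 0.236z + 0.576z^2.
Invertibility requires all roots to lie outside the unit circle, i.e. |z| > 1 for every root.
Set 1 + (-0.236) z + (0.576) z^2 = 0, i.e. a z^2 + b z + c = 0 with a = 0.576, b = -0.236, c = 1.
Discriminant D = b^2 - 4ac = (-0.236)^2 - 4*(0.576)*1 = 0.055696 - (2.304) = -2.248304.
D < 0, so the roots are the complex-conjugate pair z = (-b +/- i sqrt(-D)) / (2a) = 0.2049 +/- 1.3016i.
For a conjugate pair |z|^2 = z * conj(z) = (product of roots) = c/a = 1/(0.576) = 1.736111, so |z| = sqrt(1.736111) = 1.3176 for both roots.
Moduli of all roots: 1.3176, 1.3176.
All moduli strictly greater than 1? Yes.
Verdict: Invertible.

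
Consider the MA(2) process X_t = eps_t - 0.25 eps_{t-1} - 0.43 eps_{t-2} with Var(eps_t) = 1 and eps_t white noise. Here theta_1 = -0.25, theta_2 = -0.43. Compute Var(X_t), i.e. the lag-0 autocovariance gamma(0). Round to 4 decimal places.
\gamma(0) = 1.2474

For an MA(q) process X_t = eps_t + sum_i theta_i eps_{t-i} with
Var(eps_t) = sigma^2, the variance is
  gamma(0) = sigma^2 * (1 + sum_i theta_i^2).
  sum_i theta_i^2 = (-0.25)^2 + (-0.43)^2 = 0.0625 + 0.1849 = 0.2474.
  gamma(0) = 1 * (1 + 0.2474) = 1 * 1.2474 = 1.2474.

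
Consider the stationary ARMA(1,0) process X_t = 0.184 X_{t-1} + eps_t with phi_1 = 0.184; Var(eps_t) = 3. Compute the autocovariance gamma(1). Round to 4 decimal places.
\gamma(1) = 0.5713

Multiply the model equation by X_{t-k} and take expectations. With theta_0 = psi_0 = 1 and psi_j the MA(infinity) weights, this gives
  gamma(k) - sum_i phi_i gamma(k-i) = c_k,
  c_k = sigma^2 * sum_{j=k..q} theta_j psi_{j-k}   (c_k = 0 for k > q),
using gamma(-m) = gamma(m).
Pure AR (q = 0): c_0 = sigma^2 = 3, c_k = 0 for k >= 1.
Equations for k = 0 and k = 1 (AR order 1):
  gamma(0) = phi_1 gamma(1) + c_0
  gamma(1) = phi_1 gamma(0) + c_1
Substituting the second into the first: gamma(0) (1 - phi_1^2) = c_0 + phi_1 c_1, so
  gamma(0) = c_0 / (1 - phi_1^2) = 3 / (1 - (0.184)^2) = 3 / 0.966144 = 3.105127.
  gamma(1) = phi_1 gamma(0) = (0.184)(3.105127) = 0.571343.
Therefore gamma(1) = 0.5713 (to 4 decimal places).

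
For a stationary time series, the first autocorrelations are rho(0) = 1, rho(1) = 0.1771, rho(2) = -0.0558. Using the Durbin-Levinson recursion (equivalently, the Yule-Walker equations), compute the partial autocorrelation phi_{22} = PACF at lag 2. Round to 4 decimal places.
\phi_{22} = -0.0900

The PACF at lag k is phi_{kk}, the last component of the solution
to the Yule-Walker system G_k phi = r_k where
  (G_k)_{ij} = rho(|i - j|), (r_k)_i = rho(i), i,j = 1..k.
Equivalently, Durbin-Levinson gives phi_{kk} iteratively:
  phi_{11} = rho(1)
  phi_{kk} = [rho(k) - sum_{j=1..k-1} phi_{k-1,j} rho(k-j)]
            / [1 - sum_{j=1..k-1} phi_{k-1,j} rho(j)],
  phi_{k,j} = phi_{k-1,j} - phi_{kk} phi_{k-1,k-j},  j = 1..k-1.
Step k = 1:
  phi_11 = rho(1) = 0.1771.
Step k = 2:
  phi_22 = [rho(2) - phi_11 rho(1)] / [1 - phi_11 rho(1)] = [-0.0558 - (0.1771)(0.1771)] / [1 - (0.1771)(0.1771)]
         = -0.08716441 / 0.96863559 = -0.09.
Therefore phi_{22} = -0.0900.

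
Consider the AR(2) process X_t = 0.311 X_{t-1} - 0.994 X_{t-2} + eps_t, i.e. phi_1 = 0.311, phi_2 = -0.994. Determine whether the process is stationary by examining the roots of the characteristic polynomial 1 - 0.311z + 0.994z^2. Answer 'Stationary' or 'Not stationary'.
\text{Stationary}

The AR(p) characteristic polynomial is P(z) = 1 - 0.311z + 0.994z^2.
Stationarity requires all roots to lie outside the unit circle, i.e. |z| > 1 for every root.
Set 1 + (-0.311) z + (0.994) z^2 = 0, i.e. a z^2 + b z + c = 0 with a = 0.994, b = -0.311, c = 1.
Discriminant D = b^2 - 4ac = (-0.311)^2 - 4*(0.994)*1 = 0.096721 - (3.976) = -3.879279.
D < 0, so the roots are the complex-conjugate pair z = (-b +/- i sqrt(-D)) / (2a) = 0.1564 +/- 0.9907i.
For a conjugate pair |z|^2 = z * conj(z) = (product of roots) = c/a = 1/(0.994) = 1.006036, so |z| = sqrt(1.006036) = 1.003 for both roots.
Moduli of all roots: 1.0030, 1.0030.
All moduli strictly greater than 1? Yes.
Verdict: Stationary.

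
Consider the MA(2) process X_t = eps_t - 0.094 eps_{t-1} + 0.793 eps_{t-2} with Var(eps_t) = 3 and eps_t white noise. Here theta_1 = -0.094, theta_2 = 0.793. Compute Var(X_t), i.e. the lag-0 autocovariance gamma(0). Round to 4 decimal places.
\gamma(0) = 4.9131

For an MA(q) process X_t = eps_t + sum_i theta_i eps_{t-i} with
Var(eps_t) = sigma^2, the variance is
  gamma(0) = sigma^2 * (1 + sum_i theta_i^2).
  sum_i theta_i^2 = (-0.094)^2 + (0.793)^2 = 0.008836 + 0.628849 = 0.637685.
  gamma(0) = 3 * (1 + 0.637685) = 3 * 1.637685 = 4.913055, which rounds to 4.9131.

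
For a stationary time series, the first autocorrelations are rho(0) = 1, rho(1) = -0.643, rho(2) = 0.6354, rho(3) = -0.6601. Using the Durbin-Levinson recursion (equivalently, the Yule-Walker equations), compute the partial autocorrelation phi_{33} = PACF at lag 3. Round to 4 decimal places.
\phi_{33} = -0.3240

The PACF at lag k is phi_{kk}, the last component of the solution
to the Yule-Walker system G_k phi = r_k where
  (G_k)_{ij} = rho(|i - j|), (r_k)_i = rho(i), i,j = 1..k.
Equivalently, Durbin-Levinson gives phi_{kk} iteratively:
  phi_{11} = rho(1)
  phi_{kk} = [rho(k) - sum_{j=1..k-1} phi_{k-1,j} rho(k-j)]
            / [1 - sum_{j=1..k-1} phi_{k-1,j} rho(j)],
  phi_{k,j} = phi_{k-1,j} - phi_{kk} phi_{k-1,k-j},  j = 1..k-1.
Step k = 1:
  phi_11 = rho(1) = -0.643.
Step k = 2:
  phi_22 = [rho(2) - phi_11 rho(1)] / [1 - phi_11 rho(1)] = [0.6354 - (-0.643)(-0.643)] / [1 - (-0.643)(-0.643)]
         = 0.221951 / 0.586551 = 0.3784.
  Update: phi_21 = phi_11 - phi_22 phi_11 = -0.643 - (0.3784)(-0.643) = -0.399689.
Step k = 3:
  phi_33 = [rho(3) - phi_21 rho(2) - phi_22 rho(1)] / [1 - phi_21 rho(1) - phi_22 rho(2)]
    numerator   = -0.6601 - (-0.399689)(0.6354) - (0.3784)(-0.643) = -0.1628265
    denominator = 1 - (-0.399689)(-0.643) - (0.3784)(0.6354) = 0.5025647
  phi_33 = -0.1628265 / 0.5025647 = -0.324.
Therefore phi_{33} = -0.3240.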